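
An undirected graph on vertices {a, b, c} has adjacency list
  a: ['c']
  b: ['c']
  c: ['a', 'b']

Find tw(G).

1

A width-1 tree decomposition is:
Bags: B1 = {b, c}  B2 = {a, c}
Tree: B1–B2
Every bag has size at most 2, so the width is 2 − 1 = 1 and tw(G) ≤ 1. Since G has at least one edge (e.g. c–b), it is not an edgeless graph, so tw(G) ≥ 1. The upper and lower bounds meet at 1, so that is the treewidth.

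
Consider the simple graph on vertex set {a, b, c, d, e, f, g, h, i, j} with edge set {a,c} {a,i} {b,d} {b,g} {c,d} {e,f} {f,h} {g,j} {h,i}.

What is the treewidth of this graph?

A width-1 tree decomposition is:
Bags: B1 = {g, j}  B2 = {b, g}  B3 = {b, d}  B4 = {c, d}  B5 = {a, c}  B6 = {a, i}  B7 = {h, i}  B8 = {f, h}  B9 = {e, f}
Tree: B1–B2, B2–B3, B3–B4, B4–B5, B5–B6, B6–B7, B7–B8, B8–B9
Every bag has size at most 2, so the width is 2 − 1 = 1 and tw(G) ≤ 1. G has an edge, so its treewidth is at least 1. Hence tw(G) = 1 exactly.

1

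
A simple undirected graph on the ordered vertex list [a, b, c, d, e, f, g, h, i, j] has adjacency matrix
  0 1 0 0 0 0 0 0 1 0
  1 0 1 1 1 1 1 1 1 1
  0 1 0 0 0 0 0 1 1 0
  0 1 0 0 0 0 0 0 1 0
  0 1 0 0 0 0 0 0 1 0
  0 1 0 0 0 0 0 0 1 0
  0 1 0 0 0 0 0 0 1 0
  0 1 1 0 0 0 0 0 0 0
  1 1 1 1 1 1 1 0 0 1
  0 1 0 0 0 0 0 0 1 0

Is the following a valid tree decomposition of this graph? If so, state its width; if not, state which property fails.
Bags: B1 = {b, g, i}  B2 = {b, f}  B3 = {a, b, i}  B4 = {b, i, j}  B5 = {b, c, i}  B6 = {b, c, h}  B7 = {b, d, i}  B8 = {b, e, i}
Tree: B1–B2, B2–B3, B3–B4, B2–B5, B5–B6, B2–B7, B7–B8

No — edge (i,f) lies in no bag.

A tree decomposition must satisfy three properties: every vertex lies in some bag; for every edge, both endpoints lie together in some bag; and for every vertex, the bags containing it form a connected subtree. Here edge (i,f) lies in no bag, so the decomposition is invalid.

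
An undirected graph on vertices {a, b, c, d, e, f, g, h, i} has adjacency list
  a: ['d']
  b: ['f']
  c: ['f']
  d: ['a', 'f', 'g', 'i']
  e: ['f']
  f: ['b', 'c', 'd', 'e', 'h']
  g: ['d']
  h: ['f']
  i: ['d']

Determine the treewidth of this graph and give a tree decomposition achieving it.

Treewidth 1.
Bags: B1 = {d, g}  B2 = {d, f}  B3 = {e, f}  B4 = {d, i}  B5 = {f, h}  B6 = {a, d}  B7 = {c, f}  B8 = {b, f}
Tree: B1–B2, B2–B3, B1–B4, B2–B5, B1–B6, B5–B7, B2–B8

Each bag holds 2 vertices, so the decomposition has width 1, which upper-bounds the treewidth. Any graph with an edge has treewidth ≥ 1, and G has the edge g–d. The upper and lower bounds meet at 1, so that is the treewidth.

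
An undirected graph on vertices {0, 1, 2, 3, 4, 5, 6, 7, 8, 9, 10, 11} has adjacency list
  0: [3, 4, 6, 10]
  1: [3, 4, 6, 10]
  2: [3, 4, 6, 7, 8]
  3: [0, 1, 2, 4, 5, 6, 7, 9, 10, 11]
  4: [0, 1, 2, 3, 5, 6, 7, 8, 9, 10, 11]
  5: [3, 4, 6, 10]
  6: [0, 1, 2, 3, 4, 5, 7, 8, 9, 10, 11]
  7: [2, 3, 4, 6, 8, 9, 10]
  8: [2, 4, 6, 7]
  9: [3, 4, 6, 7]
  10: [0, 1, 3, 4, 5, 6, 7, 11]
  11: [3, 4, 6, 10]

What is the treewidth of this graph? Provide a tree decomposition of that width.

Treewidth 4.
One such decomposition:
Bags: B1 = {3, 4, 5, 6, 10}  B2 = {3, 4, 6, 7, 10}  B3 = {0, 3, 4, 6, 10}  B4 = {2, 3, 4, 6, 7}  B5 = {1, 3, 4, 6, 10}  B6 = {3, 4, 6, 10, 11}  B7 = {3, 4, 6, 7, 9}  B8 = {2, 4, 6, 7, 8}
Tree: B1–B2, B2–B3, B2–B4, B3–B5, B2–B6, B4–B7, B4–B8

Each bag holds 5 vertices, so the decomposition has width 4, which upper-bounds the treewidth. For the lower bound, the 5 vertices {2, 4, 6, 7, 8} are pairwise adjacent, and any tree decomposition puts a clique entirely inside one bag — forcing width ≥ 4. Hence tw(G) = 4 exactly.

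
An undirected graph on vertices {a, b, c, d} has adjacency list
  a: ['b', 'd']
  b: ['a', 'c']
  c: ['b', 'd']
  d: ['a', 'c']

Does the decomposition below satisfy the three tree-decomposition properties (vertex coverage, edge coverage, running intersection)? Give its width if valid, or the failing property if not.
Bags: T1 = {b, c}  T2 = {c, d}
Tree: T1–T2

A tree decomposition must satisfy three properties: every vertex lies in some bag; for every edge, both endpoints lie together in some bag; and for every vertex, the bags containing it form a connected subtree. Here vertex a appears in no bag, so the decomposition is invalid.

No — vertex a appears in no bag.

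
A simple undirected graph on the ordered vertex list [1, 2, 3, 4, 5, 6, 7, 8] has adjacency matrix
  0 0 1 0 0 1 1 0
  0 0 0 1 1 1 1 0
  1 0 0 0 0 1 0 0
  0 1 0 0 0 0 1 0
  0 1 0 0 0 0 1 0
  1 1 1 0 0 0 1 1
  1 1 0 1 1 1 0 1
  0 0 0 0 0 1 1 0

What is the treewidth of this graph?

2

A width-2 tree decomposition is:
Bags: B1 = {2, 6, 7}  B2 = {1, 6, 7}  B3 = {6, 7, 8}  B4 = {1, 3, 6}  B5 = {2, 4, 7}  B6 = {2, 5, 7}
Tree: B1–B2, B1–B3, B2–B4, B1–B5, B5–B6
Each bag holds 3 vertices, so the decomposition has width 2, which upper-bounds the treewidth. On the other hand G contains the 3-clique {1, 3, 6}. A clique must lie in a single bag of any decomposition, so no decomposition can have width below 2. Combining the bounds, tw(G) = 2.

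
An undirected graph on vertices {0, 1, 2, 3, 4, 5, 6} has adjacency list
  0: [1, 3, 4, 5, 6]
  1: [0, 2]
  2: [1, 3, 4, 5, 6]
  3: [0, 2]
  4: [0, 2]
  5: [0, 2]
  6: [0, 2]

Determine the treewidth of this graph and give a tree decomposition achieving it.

Treewidth 2.
Bags: B1 = {0, 2, 3}  B2 = {0, 2, 4}  B3 = {0, 2, 6}  B4 = {0, 1, 2}  B5 = {0, 2, 5}
Tree: B1–B2, B2–B3, B3–B4, B4–B5

Each bag holds 3 vertices, so the decomposition has width 2, which upper-bounds the treewidth. The edges 2–3–0–4–2 form a cycle, so G is not a tree and its treewidth is at least 2. Hence tw(G) = 2 exactly.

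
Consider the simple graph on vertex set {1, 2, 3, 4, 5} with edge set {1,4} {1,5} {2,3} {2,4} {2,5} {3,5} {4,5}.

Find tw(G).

A width-2 tree decomposition is:
Bags: B1 = {2, 4, 5}  B2 = {2, 3, 5}  B3 = {1, 4, 5}
Tree: B1–B2, B1–B3
The largest bag has 3 vertices, giving width 2; this decomposition certifies tw(G) ≤ 2. For the lower bound, the 3 vertices {1, 4, 5} are pairwise adjacent, and any tree decomposition puts a clique entirely inside one bag — forcing width ≥ 2. The upper and lower bounds meet at 2, so that is the treewidth.

2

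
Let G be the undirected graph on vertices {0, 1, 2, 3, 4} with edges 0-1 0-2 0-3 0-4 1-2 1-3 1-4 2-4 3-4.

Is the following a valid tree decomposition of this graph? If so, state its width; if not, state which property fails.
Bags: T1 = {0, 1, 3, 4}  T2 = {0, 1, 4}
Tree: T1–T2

A tree decomposition must satisfy three properties: every vertex lies in some bag; for every edge, both endpoints lie together in some bag; and for every vertex, the bags containing it form a connected subtree. Here vertex 2 appears in no bag, so the decomposition is invalid.

No — vertex 2 appears in no bag.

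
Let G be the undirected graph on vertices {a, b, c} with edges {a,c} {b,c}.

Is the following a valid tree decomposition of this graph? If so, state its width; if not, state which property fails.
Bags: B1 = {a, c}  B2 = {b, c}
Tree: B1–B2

Yes; width 1.

Every vertex of G appears in some bag (union = {a, b, c}); every edge is covered by a bag; and for each vertex v the set of bags containing v is connected in the bag tree. The decomposition is therefore valid. The largest bag has 2 vertices, so the width is 1.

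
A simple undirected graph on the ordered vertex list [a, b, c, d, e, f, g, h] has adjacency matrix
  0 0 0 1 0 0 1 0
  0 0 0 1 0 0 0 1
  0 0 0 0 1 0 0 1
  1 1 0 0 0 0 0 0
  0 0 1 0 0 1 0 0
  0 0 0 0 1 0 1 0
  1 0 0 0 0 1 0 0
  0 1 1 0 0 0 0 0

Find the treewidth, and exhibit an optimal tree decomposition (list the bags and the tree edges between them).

Treewidth 2.
One optimal decomposition is:
Bags: B1 = {a, d, g}  B2 = {b, d, g}  B3 = {b, g, h}  B4 = {c, g, h}  B5 = {c, e, g}  B6 = {e, f, g}
Tree: B1–B2, B2–B3, B3–B4, B4–B5, B5–B6

The largest bag has 3 vertices, giving width 2; this decomposition certifies tw(G) ≤ 2. Since g–a–d–b–h–c–e–f–g is a cycle in G, G is not acyclic. Forests are exactly the graphs of treewidth ≤ 1, so tw(G) ≥ 2. Therefore the treewidth is 2.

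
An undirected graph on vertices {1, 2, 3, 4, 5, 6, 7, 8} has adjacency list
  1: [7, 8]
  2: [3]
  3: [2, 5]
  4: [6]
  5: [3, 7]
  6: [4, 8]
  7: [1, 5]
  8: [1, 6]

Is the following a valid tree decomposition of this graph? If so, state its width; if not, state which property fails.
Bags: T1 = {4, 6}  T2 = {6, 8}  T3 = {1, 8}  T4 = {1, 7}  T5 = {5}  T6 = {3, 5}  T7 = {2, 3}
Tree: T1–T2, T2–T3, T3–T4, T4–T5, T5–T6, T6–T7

No — edge (7,5) lies in no bag.

A tree decomposition must satisfy three properties: every vertex lies in some bag; for every edge, both endpoints lie together in some bag; and for every vertex, the bags containing it form a connected subtree. Here edge (7,5) lies in no bag, so the decomposition is invalid.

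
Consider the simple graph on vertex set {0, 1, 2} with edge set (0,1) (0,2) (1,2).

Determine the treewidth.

2

A width-2 tree decomposition is:
Bags: B1 = {0, 1, 2}
Tree: (single bag)
A single bag containing all 3 vertices is trivially a valid decomposition of width 2. On the other hand G contains the 3-clique {0, 1, 2}. A clique must lie in a single bag of any decomposition, so no decomposition can have width below 2. Combining the bounds, tw(G) = 2.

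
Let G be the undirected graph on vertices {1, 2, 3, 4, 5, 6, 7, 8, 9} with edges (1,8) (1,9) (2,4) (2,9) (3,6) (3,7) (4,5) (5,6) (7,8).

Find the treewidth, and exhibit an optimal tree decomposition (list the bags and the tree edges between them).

Each bag holds 3 vertices, so the decomposition has width 2, which upper-bounds the treewidth. Since 5–6–3–7–8–1–9–2–4–5 is a cycle in G, G is not acyclic. Forests are exactly the graphs of treewidth ≤ 1, so tw(G) ≥ 2. The upper and lower bounds meet at 2, so that is the treewidth.

Treewidth 2.
One such decomposition:
Bags: B1 = {3, 5, 6}  B2 = {3, 5, 7}  B3 = {5, 7, 8}  B4 = {1, 5, 8}  B5 = {1, 5, 9}  B6 = {2, 5, 9}  B7 = {2, 4, 5}
Tree: B1–B2, B2–B3, B3–B4, B4–B5, B5–B6, B6–B7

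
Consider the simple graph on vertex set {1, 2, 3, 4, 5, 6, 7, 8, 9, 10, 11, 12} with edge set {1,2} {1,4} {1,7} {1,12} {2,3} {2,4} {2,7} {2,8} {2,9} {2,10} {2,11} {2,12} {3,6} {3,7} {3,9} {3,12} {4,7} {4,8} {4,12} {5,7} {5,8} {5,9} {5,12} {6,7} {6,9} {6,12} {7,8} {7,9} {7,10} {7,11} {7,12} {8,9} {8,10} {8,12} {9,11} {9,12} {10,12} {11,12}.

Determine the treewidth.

4

A width-4 tree decomposition is:
Bags: B1 = {2, 7, 8, 9, 12}  B2 = {2, 4, 7, 8, 12}  B3 = {2, 3, 7, 9, 12}  B4 = {1, 2, 4, 7, 12}  B5 = {2, 7, 9, 11, 12}  B6 = {5, 7, 8, 9, 12}  B7 = {3, 6, 7, 9, 12}  B8 = {2, 7, 8, 10, 12}
Tree: B1–B2, B1–B3, B2–B4, B3–B5, B1–B6, B3–B7, B2–B8
Each bag holds 5 vertices, so the decomposition has width 4, which upper-bounds the treewidth. Conversely, {2, 7, 8, 9, 12} is a clique of size 5, and the vertices of any clique must share a bag in every tree decomposition; so some bag has ≥ 5 vertices and tw(G) ≥ 4. Hence tw(G) = 4 exactly.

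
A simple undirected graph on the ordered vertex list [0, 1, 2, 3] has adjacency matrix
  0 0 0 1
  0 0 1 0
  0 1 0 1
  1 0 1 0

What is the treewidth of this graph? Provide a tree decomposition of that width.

The largest bag has 2 vertices, giving width 1; this decomposition certifies tw(G) ≤ 1. Any graph with an edge has treewidth ≥ 1, and G has the edge 0–3. The upper and lower bounds meet at 1, so that is the treewidth.

Treewidth 1.
Bags: B1 = {0, 3}  B2 = {2, 3}  B3 = {1, 2}
Tree: B1–B2, B2–B3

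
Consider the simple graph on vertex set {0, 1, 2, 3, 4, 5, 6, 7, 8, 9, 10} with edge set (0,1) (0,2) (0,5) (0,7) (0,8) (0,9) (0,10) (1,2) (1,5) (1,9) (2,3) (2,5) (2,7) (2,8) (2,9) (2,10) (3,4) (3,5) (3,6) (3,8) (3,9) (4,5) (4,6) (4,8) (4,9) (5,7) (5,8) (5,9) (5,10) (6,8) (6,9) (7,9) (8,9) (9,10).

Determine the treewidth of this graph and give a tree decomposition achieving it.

Treewidth 4.
One such decomposition:
Bags: B1 = {2, 3, 5, 8, 9}  B2 = {3, 4, 5, 8, 9}  B3 = {0, 2, 5, 8, 9}  B4 = {0, 2, 5, 9, 10}  B5 = {3, 4, 6, 8, 9}  B6 = {0, 2, 5, 7, 9}  B7 = {0, 1, 2, 5, 9}
Tree: B1–B2, B1–B3, B3–B4, B2–B5, B4–B6, B3–B7

The largest bag has 5 vertices, giving width 4; this decomposition certifies tw(G) ≤ 4. On the other hand G contains the 5-clique {0, 2, 5, 8, 9}. A clique must lie in a single bag of any decomposition, so no decomposition can have width below 4. Hence tw(G) = 4 exactly.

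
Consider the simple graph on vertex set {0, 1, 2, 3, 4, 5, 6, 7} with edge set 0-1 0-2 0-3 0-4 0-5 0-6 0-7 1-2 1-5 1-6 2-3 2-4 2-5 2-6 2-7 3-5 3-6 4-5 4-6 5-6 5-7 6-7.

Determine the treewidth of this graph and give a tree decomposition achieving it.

Treewidth 4.
One such decomposition:
Bags: B1 = {0, 1, 2, 5, 6}  B2 = {0, 2, 5, 6, 7}  B3 = {0, 2, 3, 5, 6}  B4 = {0, 2, 4, 5, 6}
Tree: B1–B2, B2–B3, B1–B4

Every bag has size at most 5, so the width is 5 − 1 = 4 and tw(G) ≤ 4. On the other hand G contains the 5-clique {0, 1, 2, 5, 6}. A clique must lie in a single bag of any decomposition, so no decomposition can have width below 4. The upper and lower bounds meet at 4, so that is the treewidth.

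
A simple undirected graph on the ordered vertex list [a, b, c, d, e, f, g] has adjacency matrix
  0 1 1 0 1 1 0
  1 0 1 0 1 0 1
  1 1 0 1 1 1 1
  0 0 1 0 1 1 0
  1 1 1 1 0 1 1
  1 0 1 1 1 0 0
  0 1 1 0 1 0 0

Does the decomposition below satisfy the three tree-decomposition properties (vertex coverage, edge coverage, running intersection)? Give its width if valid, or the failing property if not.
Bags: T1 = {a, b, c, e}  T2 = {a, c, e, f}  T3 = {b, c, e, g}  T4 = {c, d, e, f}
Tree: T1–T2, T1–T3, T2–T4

Yes; width 3.

Vertex coverage: the bags together contain {a, b, c, d, e, f, g}, the full vertex set. Edge coverage: each edge of G has both endpoints in at least one bag. Running intersection: for every vertex, the bags containing it form a connected subtree. All three properties hold, so this is a valid tree decomposition of width max|bag| − 1 = 3, and hence tw(G) ≤ 3.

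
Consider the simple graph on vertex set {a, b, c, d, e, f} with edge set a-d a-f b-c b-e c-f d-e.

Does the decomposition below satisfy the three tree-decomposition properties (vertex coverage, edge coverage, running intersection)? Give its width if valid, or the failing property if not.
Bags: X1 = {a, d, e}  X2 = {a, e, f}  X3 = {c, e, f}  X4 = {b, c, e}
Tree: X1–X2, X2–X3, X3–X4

Yes; width 2.

Checking the three conditions: (i) the bags cover all of {a, b, c, d, e, f}; (ii) for each edge, some bag contains both endpoints; (iii) the bags containing any fixed vertex form a subtree. All hold, so the decomposition is valid with width 3 − 1 = 2.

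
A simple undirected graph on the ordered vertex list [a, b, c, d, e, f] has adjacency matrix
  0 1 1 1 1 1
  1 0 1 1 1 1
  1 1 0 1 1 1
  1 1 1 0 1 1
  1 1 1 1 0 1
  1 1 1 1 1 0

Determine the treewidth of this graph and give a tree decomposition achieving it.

Treewidth 5.
One such decomposition:
Bags: B1 = {a, b, c, d, e, f}
Tree: (single bag)

With just one bag of size 6, the width is 6 − 1 = 5, so tw(G) ≤ 5. Conversely, {a, b, c, d, e, f} is a clique of size 6, and the vertices of any clique must share a bag in every tree decomposition; so some bag has ≥ 6 vertices and tw(G) ≥ 5. The upper and lower bounds meet at 5, so that is the treewidth.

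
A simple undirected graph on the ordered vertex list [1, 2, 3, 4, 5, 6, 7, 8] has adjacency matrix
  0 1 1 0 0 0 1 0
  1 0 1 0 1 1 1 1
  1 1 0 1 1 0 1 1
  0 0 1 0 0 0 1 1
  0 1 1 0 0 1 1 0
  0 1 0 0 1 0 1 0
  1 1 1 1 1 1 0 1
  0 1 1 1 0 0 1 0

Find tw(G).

A width-3 tree decomposition is:
Bags: B1 = {2, 3, 7, 8}  B2 = {2, 3, 5, 7}  B3 = {3, 4, 7, 8}  B4 = {2, 5, 6, 7}  B5 = {1, 2, 3, 7}
Tree: B1–B2, B1–B3, B2–B4, B1–B5
Every bag has size at most 4, so the width is 4 − 1 = 3 and tw(G) ≤ 3. On the other hand G contains the 4-clique {2, 3, 7, 8}. A clique must lie in a single bag of any decomposition, so no decomposition can have width below 3. The upper and lower bounds meet at 3, so that is the treewidth.

3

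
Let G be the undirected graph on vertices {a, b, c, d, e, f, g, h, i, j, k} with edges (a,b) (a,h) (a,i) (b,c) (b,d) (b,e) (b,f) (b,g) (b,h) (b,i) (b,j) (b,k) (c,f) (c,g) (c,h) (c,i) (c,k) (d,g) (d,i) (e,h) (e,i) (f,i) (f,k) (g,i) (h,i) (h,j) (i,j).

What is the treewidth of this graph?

3

A width-3 tree decomposition is:
Bags: B1 = {a, b, h, i}  B2 = {b, e, h, i}  B3 = {b, c, h, i}  B4 = {b, c, f, i}  B5 = {b, c, f, k}  B6 = {b, h, i, j}  B7 = {b, c, g, i}  B8 = {b, d, g, i}
Tree: B1–B2, B1–B3, B3–B4, B4–B5, B3–B6, B3–B7, B7–B8
The largest bag has 4 vertices, giving width 3; this decomposition certifies tw(G) ≤ 3. On the other hand G contains the 4-clique {b, c, f, k}. A clique must lie in a single bag of any decomposition, so no decomposition can have width below 3. Hence tw(G) = 3 exactly.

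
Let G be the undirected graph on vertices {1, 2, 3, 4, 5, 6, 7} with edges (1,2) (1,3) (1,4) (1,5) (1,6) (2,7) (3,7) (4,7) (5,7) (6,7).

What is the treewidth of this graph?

2

A width-2 tree decomposition is:
Bags: B1 = {1, 2, 7}  B2 = {1, 5, 7}  B3 = {1, 4, 7}  B4 = {1, 6, 7}  B5 = {1, 3, 7}
Tree: B1–B2, B2–B3, B3–B4, B4–B5
Every bag has size at most 3, so the width is 3 − 1 = 2 and tw(G) ≤ 2. The edges 7–2–1–5–7 form a cycle, so G is not a tree and its treewidth is at least 2. The upper and lower bounds meet at 2, so that is the treewidth.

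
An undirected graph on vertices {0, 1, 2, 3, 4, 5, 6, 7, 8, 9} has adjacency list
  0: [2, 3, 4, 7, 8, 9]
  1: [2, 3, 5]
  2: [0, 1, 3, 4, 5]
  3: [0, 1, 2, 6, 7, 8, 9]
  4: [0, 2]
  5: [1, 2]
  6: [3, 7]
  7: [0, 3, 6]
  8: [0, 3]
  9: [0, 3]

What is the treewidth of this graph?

A width-2 tree decomposition is:
Bags: B1 = {1, 2, 5}  B2 = {1, 2, 3}  B3 = {0, 2, 3}  B4 = {0, 3, 9}  B5 = {0, 2, 4}  B6 = {0, 3, 7}  B7 = {0, 3, 8}  B8 = {3, 6, 7}
Tree: B1–B2, B2–B3, B3–B4, B3–B5, B3–B6, B3–B7, B6–B8
Each bag holds 3 vertices, so the decomposition has width 2, which upper-bounds the treewidth. Conversely, {0, 3, 8} is a clique of size 3, and the vertices of any clique must share a bag in every tree decomposition; so some bag has ≥ 3 vertices and tw(G) ≥ 2. Therefore the treewidth is 2.

2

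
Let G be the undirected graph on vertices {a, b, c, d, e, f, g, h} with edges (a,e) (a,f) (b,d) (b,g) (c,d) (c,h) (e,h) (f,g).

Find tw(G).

2

A width-2 tree decomposition is:
Bags: B1 = {c, e, h}  B2 = {a, c, e}  B3 = {a, c, f}  B4 = {c, f, g}  B5 = {b, c, g}  B6 = {b, c, d}
Tree: B1–B2, B2–B3, B3–B4, B4–B5, B5–B6
Every bag has size at most 3, so the width is 3 − 1 = 2 and tw(G) ≤ 2. For the lower bound, G contains the cycle c–h–e–a–f–g–b–d–c, so G is not a forest; only forests have treewidth ≤ 1, hence tw(G) ≥ 2. Therefore the treewidth is 2.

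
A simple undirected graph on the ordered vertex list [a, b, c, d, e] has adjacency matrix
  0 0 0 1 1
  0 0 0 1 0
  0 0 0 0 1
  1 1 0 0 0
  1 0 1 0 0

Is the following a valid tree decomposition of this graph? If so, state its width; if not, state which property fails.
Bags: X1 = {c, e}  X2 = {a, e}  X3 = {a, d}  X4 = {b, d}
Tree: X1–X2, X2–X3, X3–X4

Every vertex of G appears in some bag (union = {a, b, c, d, e}); every edge is covered by a bag; and for each vertex v the set of bags containing v is connected in the bag tree. The decomposition is therefore valid. The largest bag has 2 vertices, so the width is 1.

Yes; width 1.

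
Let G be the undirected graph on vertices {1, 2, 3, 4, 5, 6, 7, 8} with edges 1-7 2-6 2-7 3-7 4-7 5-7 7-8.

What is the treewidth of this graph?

1

A width-1 tree decomposition is:
Bags: B1 = {4, 7}  B2 = {3, 7}  B3 = {7, 8}  B4 = {2, 7}  B5 = {1, 7}  B6 = {5, 7}  B7 = {2, 6}
Tree: B1–B2, B1–B3, B1–B4, B1–B5, B3–B6, B4–B7
Each bag holds 2 vertices, so the decomposition has width 1, which upper-bounds the treewidth. Since G has at least one edge (e.g. 4–7), it is not an edgeless graph, so tw(G) ≥ 1. The upper and lower bounds meet at 1, so that is the treewidth.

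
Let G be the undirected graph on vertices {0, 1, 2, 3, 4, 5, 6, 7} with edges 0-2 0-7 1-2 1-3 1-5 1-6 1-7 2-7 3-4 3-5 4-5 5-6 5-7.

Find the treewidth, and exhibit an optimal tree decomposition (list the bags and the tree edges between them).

Each bag holds 3 vertices, so the decomposition has width 2, which upper-bounds the treewidth. Conversely, {0, 2, 7} is a clique of size 3, and the vertices of any clique must share a bag in every tree decomposition; so some bag has ≥ 3 vertices and tw(G) ≥ 2. The upper and lower bounds meet at 2, so that is the treewidth.

Treewidth 2.
One optimal decomposition is:
Bags: B1 = {1, 5, 7}  B2 = {1, 2, 7}  B3 = {1, 5, 6}  B4 = {0, 2, 7}  B5 = {1, 3, 5}  B6 = {3, 4, 5}
Tree: B1–B2, B1–B3, B2–B4, B1–B5, B5–B6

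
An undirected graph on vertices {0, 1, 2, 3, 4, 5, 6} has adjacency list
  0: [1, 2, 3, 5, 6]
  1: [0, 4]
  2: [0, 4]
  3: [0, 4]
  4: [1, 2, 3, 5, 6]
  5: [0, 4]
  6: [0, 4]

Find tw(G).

A width-2 tree decomposition is:
Bags: B1 = {0, 4, 5}  B2 = {0, 4, 6}  B3 = {0, 3, 4}  B4 = {0, 1, 4}  B5 = {0, 2, 4}
Tree: B1–B2, B2–B3, B3–B4, B4–B5
Each bag holds 3 vertices, so the decomposition has width 2, which upper-bounds the treewidth. For the lower bound, G contains the cycle 0–5–4–6–0, so G is not a forest; only forests have treewidth ≤ 1, hence tw(G) ≥ 2. Therefore the treewidth is 2.

2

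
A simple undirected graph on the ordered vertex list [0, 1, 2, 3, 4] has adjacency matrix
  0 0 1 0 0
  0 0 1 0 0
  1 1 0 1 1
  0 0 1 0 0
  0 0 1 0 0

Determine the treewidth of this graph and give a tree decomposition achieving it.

Each bag holds 2 vertices, so the decomposition has width 1, which upper-bounds the treewidth. Since G has at least one edge (e.g. 0–2), it is not an edgeless graph, so tw(G) ≥ 1. Therefore the treewidth is 1.

Treewidth 1.
Bags: B1 = {0, 2}  B2 = {1, 2}  B3 = {2, 3}  B4 = {2, 4}
Tree: B1–B2, B1–B3, B3–B4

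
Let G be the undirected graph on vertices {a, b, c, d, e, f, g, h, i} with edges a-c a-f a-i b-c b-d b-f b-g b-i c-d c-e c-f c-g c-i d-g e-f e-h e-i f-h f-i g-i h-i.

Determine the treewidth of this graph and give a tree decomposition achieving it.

Treewidth 3.
Bags: B1 = {b, c, f, i}  B2 = {a, c, f, i}  B3 = {c, e, f, i}  B4 = {e, f, h, i}  B5 = {b, c, g, i}  B6 = {b, c, d, g}
Tree: B1–B2, B1–B3, B3–B4, B1–B5, B5–B6

The largest bag has 4 vertices, giving width 3; this decomposition certifies tw(G) ≤ 3. For the lower bound, the 4 vertices {b, c, d, g} are pairwise adjacent, and any tree decomposition puts a clique entirely inside one bag — forcing width ≥ 3. Therefore the treewidth is 3.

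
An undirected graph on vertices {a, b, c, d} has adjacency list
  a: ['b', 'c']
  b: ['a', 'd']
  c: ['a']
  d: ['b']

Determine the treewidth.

A width-1 tree decomposition is:
Bags: B1 = {a, b}  B2 = {b, d}  B3 = {a, c}
Tree: B1–B2, B1–B3
Each bag holds 2 vertices, so the decomposition has width 1, which upper-bounds the treewidth. Any graph with an edge has treewidth ≥ 1, and G has the edge a–b. The upper and lower bounds meet at 1, so that is the treewidth.

1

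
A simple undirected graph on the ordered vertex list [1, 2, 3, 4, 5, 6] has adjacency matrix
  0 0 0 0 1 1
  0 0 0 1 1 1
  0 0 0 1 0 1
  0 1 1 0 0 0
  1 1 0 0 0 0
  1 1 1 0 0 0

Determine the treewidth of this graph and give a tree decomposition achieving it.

Each bag holds 3 vertices, so the decomposition has width 2, which upper-bounds the treewidth. Since 3–4–2–6–3 is a cycle in G, G is not acyclic. Forests are exactly the graphs of treewidth ≤ 1, so tw(G) ≥ 2. Therefore the treewidth is 2.

Treewidth 2.
Bags: B1 = {3, 4, 6}  B2 = {2, 4, 6}  B3 = {1, 2, 6}  B4 = {1, 2, 5}
Tree: B1–B2, B2–B3, B3–B4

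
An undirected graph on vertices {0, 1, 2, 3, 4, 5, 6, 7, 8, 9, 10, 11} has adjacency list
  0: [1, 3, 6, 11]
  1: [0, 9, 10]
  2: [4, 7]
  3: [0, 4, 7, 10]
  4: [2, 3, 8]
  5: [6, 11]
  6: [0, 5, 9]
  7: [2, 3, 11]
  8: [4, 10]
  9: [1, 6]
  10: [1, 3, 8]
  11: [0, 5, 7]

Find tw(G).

3

A width-3 tree decomposition is:
Bags: B1 = {5, 6, 9, 11}  B2 = {0, 6, 9, 11}  B3 = {0, 1, 9, 11}  B4 = {0, 1, 7, 11}  B5 = {0, 1, 3, 7}  B6 = {1, 3, 7, 10}  B7 = {2, 3, 7, 10}  B8 = {2, 3, 4, 10}  B9 = {2, 4, 8, 10}
Tree: B1–B2, B2–B3, B3–B4, B4–B5, B5–B6, B6–B7, B7–B8, B8–B9
Every bag has size at most 4, so the width is 4 − 1 = 3 and tw(G) ≤ 3. For the lower bound: the 4 vertex sets {5,6,9}, {11}, {0}, {1,3,7,10} are disjoint, each induces a connected subgraph, and every pair is joined by at least one edge of G. Contracting each set to a single vertex therefore yields K_{4} as a minor, and since treewidth is minor-monotone, tw(G) ≥ tw(K_{4}) = 3. Therefore the treewidth is 3.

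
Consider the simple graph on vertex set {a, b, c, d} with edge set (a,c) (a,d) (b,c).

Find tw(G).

A width-1 tree decomposition is:
Bags: B1 = {b, c}  B2 = {a, c}  B3 = {a, d}
Tree: B1–B2, B2–B3
The largest bag has 2 vertices, giving width 1; this decomposition certifies tw(G) ≤ 1. Since G has at least one edge (e.g. b–c), it is not an edgeless graph, so tw(G) ≥ 1. Combining the bounds, tw(G) = 1.

1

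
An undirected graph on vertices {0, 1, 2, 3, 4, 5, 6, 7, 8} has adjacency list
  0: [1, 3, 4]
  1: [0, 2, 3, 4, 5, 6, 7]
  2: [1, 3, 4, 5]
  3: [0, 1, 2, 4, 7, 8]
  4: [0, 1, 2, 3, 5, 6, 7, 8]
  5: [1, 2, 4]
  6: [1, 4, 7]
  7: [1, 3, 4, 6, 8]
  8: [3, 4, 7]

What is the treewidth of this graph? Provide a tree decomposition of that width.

Every bag has size at most 4, so the width is 4 − 1 = 3 and tw(G) ≤ 3. Conversely, {3, 4, 7, 8} is a clique of size 4, and the vertices of any clique must share a bag in every tree decomposition; so some bag has ≥ 4 vertices and tw(G) ≥ 3. Therefore the treewidth is 3.

Treewidth 3.
Bags: B1 = {0, 1, 3, 4}  B2 = {1, 2, 3, 4}  B3 = {1, 2, 4, 5}  B4 = {1, 3, 4, 7}  B5 = {3, 4, 7, 8}  B6 = {1, 4, 6, 7}
Tree: B1–B2, B2–B3, B1–B4, B4–B5, B4–B6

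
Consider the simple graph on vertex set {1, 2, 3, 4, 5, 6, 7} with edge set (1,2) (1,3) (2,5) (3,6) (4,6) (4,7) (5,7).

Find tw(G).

2

A width-2 tree decomposition is:
Bags: B1 = {3, 4, 6}  B2 = {1, 3, 4}  B3 = {1, 2, 4}  B4 = {2, 4, 5}  B5 = {4, 5, 7}
Tree: B1–B2, B2–B3, B3–B4, B4–B5
Each bag holds 3 vertices, so the decomposition has width 2, which upper-bounds the treewidth. Since 4–6–3–1–2–5–7–4 is a cycle in G, G is not acyclic. Forests are exactly the graphs of treewidth ≤ 1, so tw(G) ≥ 2. Therefore the treewidth is 2.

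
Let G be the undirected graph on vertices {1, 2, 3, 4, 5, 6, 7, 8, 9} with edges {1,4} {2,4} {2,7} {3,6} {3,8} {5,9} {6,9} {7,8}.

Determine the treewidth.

A width-1 tree decomposition is:
Bags: B1 = {1, 4}  B2 = {2, 4}  B3 = {2, 7}  B4 = {7, 8}  B5 = {3, 8}  B6 = {3, 6}  B7 = {6, 9}  B8 = {5, 9}
Tree: B1–B2, B2–B3, B3–B4, B4–B5, B5–B6, B6–B7, B7–B8
Each bag holds 2 vertices, so the decomposition has width 1, which upper-bounds the treewidth. G has an edge, so its treewidth is at least 1. Hence tw(G) = 1 exactly.

1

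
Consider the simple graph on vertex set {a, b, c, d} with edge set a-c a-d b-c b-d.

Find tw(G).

2

A width-2 tree decomposition is:
Bags: B1 = {a, c, d}  B2 = {b, c, d}
Tree: B1–B2
Every bag has size at most 3, so the width is 3 − 1 = 2 and tw(G) ≤ 2. Since d–a–c–b–d is a cycle in G, G is not acyclic. Forests are exactly the graphs of treewidth ≤ 1, so tw(G) ≥ 2. Hence tw(G) = 2 exactly.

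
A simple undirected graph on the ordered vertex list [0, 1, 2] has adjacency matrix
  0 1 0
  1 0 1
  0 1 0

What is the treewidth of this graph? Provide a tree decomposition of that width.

Every bag has size at most 2, so the width is 2 − 1 = 1 and tw(G) ≤ 1. Since G has at least one edge (e.g. 1–0), it is not an edgeless graph, so tw(G) ≥ 1. The upper and lower bounds meet at 1, so that is the treewidth.

Treewidth 1.
Bags: B1 = {0, 1}  B2 = {1, 2}
Tree: B1–B2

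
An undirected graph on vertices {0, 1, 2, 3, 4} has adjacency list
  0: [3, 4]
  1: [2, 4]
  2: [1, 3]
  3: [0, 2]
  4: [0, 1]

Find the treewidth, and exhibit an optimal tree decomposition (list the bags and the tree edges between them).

Treewidth 2.
One such decomposition:
Bags: B1 = {0, 2, 3}  B2 = {0, 2, 4}  B3 = {1, 2, 4}
Tree: B1–B2, B2–B3

Each bag holds 3 vertices, so the decomposition has width 2, which upper-bounds the treewidth. Since 2–3–0–4–1–2 is a cycle in G, G is not acyclic. Forests are exactly the graphs of treewidth ≤ 1, so tw(G) ≥ 2. Hence tw(G) = 2 exactly.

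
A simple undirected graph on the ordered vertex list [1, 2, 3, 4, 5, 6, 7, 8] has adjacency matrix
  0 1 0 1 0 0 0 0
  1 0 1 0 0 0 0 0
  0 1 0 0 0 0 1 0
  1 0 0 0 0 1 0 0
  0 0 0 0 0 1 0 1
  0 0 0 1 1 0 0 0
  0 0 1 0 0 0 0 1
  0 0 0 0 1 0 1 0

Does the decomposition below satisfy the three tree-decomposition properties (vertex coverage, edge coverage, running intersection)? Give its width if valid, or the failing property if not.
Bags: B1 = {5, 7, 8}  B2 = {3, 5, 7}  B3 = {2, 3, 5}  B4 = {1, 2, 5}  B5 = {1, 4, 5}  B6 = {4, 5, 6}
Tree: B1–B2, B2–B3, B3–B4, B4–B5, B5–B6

Vertex coverage: the bags together contain {1, 2, 3, 4, 5, 6, 7, 8}, the full vertex set. Edge coverage: each edge of G has both endpoints in at least one bag. Running intersection: for every vertex, the bags containing it form a connected subtree. All three properties hold, so this is a valid tree decomposition of width max|bag| − 1 = 2, and hence tw(G) ≤ 2.

Yes; width 2.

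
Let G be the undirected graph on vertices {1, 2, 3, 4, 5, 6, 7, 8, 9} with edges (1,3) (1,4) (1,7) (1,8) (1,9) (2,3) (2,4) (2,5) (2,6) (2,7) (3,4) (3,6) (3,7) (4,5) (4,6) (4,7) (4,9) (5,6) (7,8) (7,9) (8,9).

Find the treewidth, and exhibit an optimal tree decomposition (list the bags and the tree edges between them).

Each bag holds 4 vertices, so the decomposition has width 3, which upper-bounds the treewidth. On the other hand G contains the 4-clique {1, 7, 8, 9}. A clique must lie in a single bag of any decomposition, so no decomposition can have width below 3. Combining the bounds, tw(G) = 3.

Treewidth 3.
Bags: B1 = {1, 3, 4, 7}  B2 = {2, 3, 4, 7}  B3 = {2, 3, 4, 6}  B4 = {1, 4, 7, 9}  B5 = {2, 4, 5, 6}  B6 = {1, 7, 8, 9}
Tree: B1–B2, B2–B3, B1–B4, B3–B5, B4–B6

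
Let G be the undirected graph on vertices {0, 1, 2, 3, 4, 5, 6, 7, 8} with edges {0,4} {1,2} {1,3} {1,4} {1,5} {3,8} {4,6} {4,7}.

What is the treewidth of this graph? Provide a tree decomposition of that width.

The largest bag has 2 vertices, giving width 1; this decomposition certifies tw(G) ≤ 1. Since G has at least one edge (e.g. 0–4), it is not an edgeless graph, so tw(G) ≥ 1. Therefore the treewidth is 1.

Treewidth 1.
One such decomposition:
Bags: B1 = {0, 4}  B2 = {1, 4}  B3 = {1, 3}  B4 = {1, 5}  B5 = {3, 8}  B6 = {4, 7}  B7 = {4, 6}  B8 = {1, 2}
Tree: B1–B2, B2–B3, B3–B4, B3–B5, B1–B6, B2–B7, B4–B8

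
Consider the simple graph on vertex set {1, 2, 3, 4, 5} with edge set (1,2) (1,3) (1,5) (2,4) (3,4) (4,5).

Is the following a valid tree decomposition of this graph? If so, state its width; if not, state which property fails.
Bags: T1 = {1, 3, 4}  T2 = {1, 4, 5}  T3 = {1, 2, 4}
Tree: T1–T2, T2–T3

Yes; width 2.

Every vertex of G appears in some bag (union = {1, 2, 3, 4, 5}); every edge is covered by a bag; and for each vertex v the set of bags containing v is connected in the bag tree. The decomposition is therefore valid. The largest bag has 3 vertices, so the width is 2.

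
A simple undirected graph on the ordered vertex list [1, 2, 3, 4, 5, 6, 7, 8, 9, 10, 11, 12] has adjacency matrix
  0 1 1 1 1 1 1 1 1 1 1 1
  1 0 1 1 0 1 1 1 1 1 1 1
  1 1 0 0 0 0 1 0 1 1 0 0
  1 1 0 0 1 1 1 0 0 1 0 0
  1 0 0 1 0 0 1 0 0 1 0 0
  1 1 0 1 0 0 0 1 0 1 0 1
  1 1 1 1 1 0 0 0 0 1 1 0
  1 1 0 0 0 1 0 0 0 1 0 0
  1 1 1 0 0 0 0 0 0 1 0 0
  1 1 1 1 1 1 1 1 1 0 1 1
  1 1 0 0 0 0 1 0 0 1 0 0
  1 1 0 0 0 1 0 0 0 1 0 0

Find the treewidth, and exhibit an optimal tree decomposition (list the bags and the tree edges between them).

Treewidth 4.
Bags: B1 = {1, 2, 4, 7, 10}  B2 = {1, 2, 3, 7, 10}  B3 = {1, 2, 4, 6, 10}  B4 = {1, 2, 6, 10, 12}  B5 = {1, 2, 3, 9, 10}  B6 = {1, 4, 5, 7, 10}  B7 = {1, 2, 6, 8, 10}  B8 = {1, 2, 7, 10, 11}
Tree: B1–B2, B1–B3, B3–B4, B2–B5, B1–B6, B4–B7, B1–B8

The largest bag has 5 vertices, giving width 4; this decomposition certifies tw(G) ≤ 4. On the other hand G contains the 5-clique {1, 2, 3, 9, 10}. A clique must lie in a single bag of any decomposition, so no decomposition can have width below 4. Therefore the treewidth is 4.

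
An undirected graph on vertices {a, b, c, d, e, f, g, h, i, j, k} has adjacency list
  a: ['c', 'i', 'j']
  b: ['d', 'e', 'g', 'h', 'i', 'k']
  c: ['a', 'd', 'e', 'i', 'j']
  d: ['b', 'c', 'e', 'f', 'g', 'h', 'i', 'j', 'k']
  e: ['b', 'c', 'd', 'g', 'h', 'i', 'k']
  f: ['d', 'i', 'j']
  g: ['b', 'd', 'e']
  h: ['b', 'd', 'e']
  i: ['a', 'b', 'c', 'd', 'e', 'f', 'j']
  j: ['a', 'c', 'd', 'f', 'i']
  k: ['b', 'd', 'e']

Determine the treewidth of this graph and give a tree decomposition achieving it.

The largest bag has 4 vertices, giving width 3; this decomposition certifies tw(G) ≤ 3. Conversely, {c, d, i, j} is a clique of size 4, and the vertices of any clique must share a bag in every tree decomposition; so some bag has ≥ 4 vertices and tw(G) ≥ 3. Combining the bounds, tw(G) = 3.

Treewidth 3.
One such decomposition:
Bags: B1 = {b, d, e, g}  B2 = {b, d, e, i}  B3 = {c, d, e, i}  B4 = {c, d, i, j}  B5 = {b, d, e, h}  B6 = {b, d, e, k}  B7 = {d, f, i, j}  B8 = {a, c, i, j}
Tree: B1–B2, B2–B3, B3–B4, B2–B5, B2–B6, B4–B7, B4–B8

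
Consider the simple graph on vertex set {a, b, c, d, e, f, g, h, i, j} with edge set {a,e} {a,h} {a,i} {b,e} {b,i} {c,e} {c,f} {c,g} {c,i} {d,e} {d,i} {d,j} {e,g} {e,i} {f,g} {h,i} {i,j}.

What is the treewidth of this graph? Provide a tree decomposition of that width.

The largest bag has 3 vertices, giving width 2; this decomposition certifies tw(G) ≤ 2. For the lower bound, the 3 vertices {c, e, g} are pairwise adjacent, and any tree decomposition puts a clique entirely inside one bag — forcing width ≥ 2. Combining the bounds, tw(G) = 2.

Treewidth 2.
Bags: B1 = {b, e, i}  B2 = {d, e, i}  B3 = {c, e, i}  B4 = {c, e, g}  B5 = {a, e, i}  B6 = {d, i, j}  B7 = {a, h, i}  B8 = {c, f, g}
Tree: B1–B2, B1–B3, B3–B4, B3–B5, B2–B6, B5–B7, B4–B8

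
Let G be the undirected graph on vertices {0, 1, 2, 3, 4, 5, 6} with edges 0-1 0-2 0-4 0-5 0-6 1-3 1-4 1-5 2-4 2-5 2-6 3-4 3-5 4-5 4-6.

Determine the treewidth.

A width-3 tree decomposition is:
Bags: B1 = {0, 1, 4, 5}  B2 = {0, 2, 4, 5}  B3 = {0, 2, 4, 6}  B4 = {1, 3, 4, 5}
Tree: B1–B2, B2–B3, B1–B4
Every bag has size at most 4, so the width is 4 − 1 = 3 and tw(G) ≤ 3. Conversely, {0, 1, 4, 5} is a clique of size 4, and the vertices of any clique must share a bag in every tree decomposition; so some bag has ≥ 4 vertices and tw(G) ≥ 3. Therefore the treewidth is 3.

3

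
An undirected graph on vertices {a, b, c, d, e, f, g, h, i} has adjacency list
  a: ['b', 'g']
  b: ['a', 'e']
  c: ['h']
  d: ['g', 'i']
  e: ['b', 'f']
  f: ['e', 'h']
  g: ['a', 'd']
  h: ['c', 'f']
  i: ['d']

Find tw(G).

A width-1 tree decomposition is:
Bags: B1 = {d, i}  B2 = {d, g}  B3 = {a, g}  B4 = {a, b}  B5 = {b, e}  B6 = {e, f}  B7 = {f, h}  B8 = {c, h}
Tree: B1–B2, B2–B3, B3–B4, B4–B5, B5–B6, B6–B7, B7–B8
Each bag holds 2 vertices, so the decomposition has width 1, which upper-bounds the treewidth. Any graph with an edge has treewidth ≥ 1, and G has the edge i–d. Hence tw(G) = 1 exactly.

1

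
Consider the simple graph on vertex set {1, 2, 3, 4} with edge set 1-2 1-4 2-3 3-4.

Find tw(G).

A width-2 tree decomposition is:
Bags: B1 = {1, 2, 3}  B2 = {1, 3, 4}
Tree: B1–B2
Every bag has size at most 3, so the width is 3 − 1 = 2 and tw(G) ≤ 2. For the lower bound, G contains the cycle 3–2–1–4–3, so G is not a forest; only forests have treewidth ≤ 1, hence tw(G) ≥ 2. Hence tw(G) = 2 exactly.

2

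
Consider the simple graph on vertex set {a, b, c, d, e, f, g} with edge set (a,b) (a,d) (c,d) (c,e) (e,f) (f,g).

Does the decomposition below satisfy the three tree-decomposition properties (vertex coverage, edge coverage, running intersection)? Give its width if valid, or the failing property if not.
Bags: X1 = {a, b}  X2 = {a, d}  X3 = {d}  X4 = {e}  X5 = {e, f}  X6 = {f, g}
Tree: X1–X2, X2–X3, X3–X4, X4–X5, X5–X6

A tree decomposition must satisfy three properties: every vertex lies in some bag; for every edge, both endpoints lie together in some bag; and for every vertex, the bags containing it form a connected subtree. Here vertex c appears in no bag, so the decomposition is invalid.

No — vertex c appears in no bag.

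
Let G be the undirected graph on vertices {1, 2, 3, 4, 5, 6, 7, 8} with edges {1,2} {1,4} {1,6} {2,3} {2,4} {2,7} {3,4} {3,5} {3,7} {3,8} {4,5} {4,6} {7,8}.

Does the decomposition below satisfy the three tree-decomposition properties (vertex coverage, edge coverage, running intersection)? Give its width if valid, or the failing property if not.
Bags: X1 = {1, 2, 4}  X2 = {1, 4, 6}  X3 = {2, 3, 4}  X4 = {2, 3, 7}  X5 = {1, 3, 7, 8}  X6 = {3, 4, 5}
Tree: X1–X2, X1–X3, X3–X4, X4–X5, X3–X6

A tree decomposition must satisfy three properties: every vertex lies in some bag; for every edge, both endpoints lie together in some bag; and for every vertex, the bags containing it form a connected subtree. Here bags containing vertex 1 are not connected in the tree, so the decomposition is invalid.

No — bags containing vertex 1 are not connected in the tree.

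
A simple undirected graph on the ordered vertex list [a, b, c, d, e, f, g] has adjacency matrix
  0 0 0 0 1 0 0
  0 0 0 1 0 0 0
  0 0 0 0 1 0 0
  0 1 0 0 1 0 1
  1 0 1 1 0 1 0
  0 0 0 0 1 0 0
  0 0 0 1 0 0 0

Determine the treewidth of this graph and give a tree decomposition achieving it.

Treewidth 1.
Bags: B1 = {e, f}  B2 = {d, e}  B3 = {a, e}  B4 = {c, e}  B5 = {b, d}  B6 = {d, g}
Tree: B1–B2, B1–B3, B1–B4, B2–B5, B5–B6

The largest bag has 2 vertices, giving width 1; this decomposition certifies tw(G) ≤ 1. Since G has at least one edge (e.g. f–e), it is not an edgeless graph, so tw(G) ≥ 1. The upper and lower bounds meet at 1, so that is the treewidth.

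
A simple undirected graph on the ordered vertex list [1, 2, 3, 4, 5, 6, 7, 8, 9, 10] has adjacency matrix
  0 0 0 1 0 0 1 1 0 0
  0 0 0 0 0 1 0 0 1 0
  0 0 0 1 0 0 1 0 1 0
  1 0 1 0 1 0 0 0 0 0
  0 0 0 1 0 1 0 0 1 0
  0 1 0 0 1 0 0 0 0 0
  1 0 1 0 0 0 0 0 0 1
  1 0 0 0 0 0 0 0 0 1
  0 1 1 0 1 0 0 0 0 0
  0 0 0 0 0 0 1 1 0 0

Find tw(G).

2

A width-2 tree decomposition is:
Bags: B1 = {2, 5, 6}  B2 = {2, 5, 9}  B3 = {4, 5, 9}  B4 = {3, 4, 9}  B5 = {1, 3, 4}  B6 = {1, 3, 7}  B7 = {1, 7, 8}  B8 = {7, 8, 10}
Tree: B1–B2, B2–B3, B3–B4, B4–B5, B5–B6, B6–B7, B7–B8
Each bag holds 3 vertices, so the decomposition has width 2, which upper-bounds the treewidth. The edges 6–2–9–5–6 form a cycle, so G is not a tree and its treewidth is at least 2. Hence tw(G) = 2 exactly.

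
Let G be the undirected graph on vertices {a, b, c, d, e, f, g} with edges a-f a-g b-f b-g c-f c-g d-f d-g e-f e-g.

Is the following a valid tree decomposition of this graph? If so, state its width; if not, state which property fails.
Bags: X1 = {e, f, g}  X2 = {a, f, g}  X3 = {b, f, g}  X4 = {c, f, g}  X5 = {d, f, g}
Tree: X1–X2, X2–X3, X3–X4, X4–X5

Yes; width 2.

Vertex coverage: the bags together contain {a, b, c, d, e, f, g}, the full vertex set. Edge coverage: each edge of G has both endpoints in at least one bag. Running intersection: for every vertex, the bags containing it form a connected subtree. All three properties hold, so this is a valid tree decomposition of width max|bag| − 1 = 2, and hence tw(G) ≤ 2.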